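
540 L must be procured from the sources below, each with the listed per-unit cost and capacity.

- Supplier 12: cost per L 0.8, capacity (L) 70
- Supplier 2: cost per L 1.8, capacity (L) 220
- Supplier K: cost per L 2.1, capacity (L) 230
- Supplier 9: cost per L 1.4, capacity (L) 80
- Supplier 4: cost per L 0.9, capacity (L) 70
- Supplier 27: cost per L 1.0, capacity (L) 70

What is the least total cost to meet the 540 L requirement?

760

Use sources in increasing cost order.
Take 70 from Supplier 12 at 0.8 → need 470 more.
Take 70 from Supplier 4 at 0.9 → need 400 more.
Supplier 27 (1.0): use full 70 → 330 L to go.
Supplier 9 at 1.4: take all 80 L → 250 still needed.
Take 220 from Supplier 2 at 1.8 → need 30 more.
Supplier K at 2.1: take 30 of its 230 → requirement met.
Cost = 70×0.8 + 70×0.9 + 70×1.0 + 80×1.4 + 220×1.8 + 30×2.1 = 760.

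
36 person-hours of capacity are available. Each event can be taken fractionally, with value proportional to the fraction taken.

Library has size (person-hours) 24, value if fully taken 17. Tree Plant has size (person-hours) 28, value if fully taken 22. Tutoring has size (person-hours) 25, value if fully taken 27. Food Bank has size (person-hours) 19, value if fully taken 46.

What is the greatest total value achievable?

Rank by value-to-size ratio: Food Bank 46/19≈2.42, Tutoring 27/25≈1.08, Tree Plant 22/28≈0.786, Library 17/24≈0.708.
Take all of Food Bank (19 person-hours, value 46) — 17 person-hours left.
17 person-hours left: a 17/25 share of Tutoring gives 27×17/25 = 18.36.
Total value = 64.36.

64.36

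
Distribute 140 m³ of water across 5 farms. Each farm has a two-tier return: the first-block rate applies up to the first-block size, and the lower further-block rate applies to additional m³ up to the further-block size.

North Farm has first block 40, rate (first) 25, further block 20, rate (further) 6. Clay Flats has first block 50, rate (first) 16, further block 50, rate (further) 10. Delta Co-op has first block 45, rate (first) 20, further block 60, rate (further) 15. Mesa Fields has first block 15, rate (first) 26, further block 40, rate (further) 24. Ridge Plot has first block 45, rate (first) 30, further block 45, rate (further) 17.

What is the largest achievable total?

3700

Treat each block as its own option and order by rate: Ridge Plot/tier1 30 > Mesa Fields/tier1 26 > North Farm/tier1 25 > Mesa Fields/tier2 24 > Delta Co-op/tier1 20 > Ridge Plot/tier2 17 > Clay Flats/tier1 16 > Delta Co-op/tier2 15 > Clay Flats/tier2 10 > North Farm/tier2 6.
Fill Ridge Plot tier1 block (45 at 30) → 95 left.
Mesa Fields/tier1 (26): +15 → 80 left.
North Farm tier1 at 25: fill all 40 → 40 left.
Mesa Fields/tier2 (24): +40 → 0 left.
Total = 30×45 + 26×15 + 25×40 + 24×40 = 3700.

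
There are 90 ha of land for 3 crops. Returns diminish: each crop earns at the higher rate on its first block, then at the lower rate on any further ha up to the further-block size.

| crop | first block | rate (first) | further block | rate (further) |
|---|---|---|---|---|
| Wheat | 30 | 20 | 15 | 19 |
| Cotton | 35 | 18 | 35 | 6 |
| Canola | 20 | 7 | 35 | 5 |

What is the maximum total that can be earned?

Rank every tier by rate: Wheat/T1 20 > Wheat/T2 19 > Cotton/T1 18 > Canola/T1 7 > Cotton/T2 6 > Canola/T2 5.
Wheat T1 at 20: fill all 30 — 60 left.
Fill Wheat T2 block (15 at 19) — 45 left.
Cotton T1 at 18: fill all 35 — 10 left.
Canola/T1: +10 of 20 at 7; pool empty.
Total = 20×30 + 19×15 + 18×35 + 7×10 = 1585.

1585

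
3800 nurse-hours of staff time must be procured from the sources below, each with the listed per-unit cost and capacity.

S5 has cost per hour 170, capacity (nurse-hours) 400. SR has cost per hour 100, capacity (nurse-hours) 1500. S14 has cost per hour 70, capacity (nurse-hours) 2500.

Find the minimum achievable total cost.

305000

Cheapest first:
Take 2500 from S14 at 70 ; need 1300 more.
Take 1300 from SR at 100 to finish.
S5: unused.
Cost = 2500×70 + 1300×100 = 305000.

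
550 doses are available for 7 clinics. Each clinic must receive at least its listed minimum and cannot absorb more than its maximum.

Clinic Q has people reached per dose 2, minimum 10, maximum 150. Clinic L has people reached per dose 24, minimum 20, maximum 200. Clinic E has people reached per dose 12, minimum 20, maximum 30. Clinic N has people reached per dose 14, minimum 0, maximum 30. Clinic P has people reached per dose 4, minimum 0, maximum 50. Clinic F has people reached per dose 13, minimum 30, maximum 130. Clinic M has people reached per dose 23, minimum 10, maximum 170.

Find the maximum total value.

10950

Meeting every minimum uses 10+20+20+0+0+30+10 = 90 doses, leaving 460.
Order the clinics by people reached per dose: Clinic L 24 > Clinic M 23 > Clinic N 14 > Clinic F 13 > Clinic E 12 > Clinic P 4 > Clinic Q 2.
Clinic L takes 180 more to reach its cap of 200 ; 280 left.
Give Clinic M 160 more to hit its cap of 170 ; 120 left.
Give Clinic N 30 more to hit its cap of 30 ; 90 left.
Clinic F has room for 100 more but only 90 remain, so it gets 120.
Total = 2×10 + 24×200 + 12×20 + 14×30 + 13×120 + 23×170 = 10950.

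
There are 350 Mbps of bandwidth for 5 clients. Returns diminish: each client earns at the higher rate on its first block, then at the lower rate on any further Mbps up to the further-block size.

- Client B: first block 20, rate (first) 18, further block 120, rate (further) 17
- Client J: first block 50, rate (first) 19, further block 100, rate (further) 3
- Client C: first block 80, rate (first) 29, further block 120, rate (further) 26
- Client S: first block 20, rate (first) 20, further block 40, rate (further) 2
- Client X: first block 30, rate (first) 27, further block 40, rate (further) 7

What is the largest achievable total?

Order all 10 blocks by rate: Client C/tier1 29 > Client X/tier1 27 > Client C/tier2 26 > Client S/tier1 20 > Client J/tier1 19 > Client B/tier1 18 > Client B/tier2 17 > Client X/tier2 7 > Client J/tier2 3 > Client S/tier2 2.
Client C tier1 at 29: fill all 80 ; 270 left.
Fill Client X tier1 block (30 at 27) ; 240 left.
Fill Client C tier2 block (120 at 26) ; 120 left.
Client S tier1 at 20: fill all 20 ; 100 left.
Client J tier1 at 19: fill all 50 ; 50 left.
Client B tier1 at 18: fill all 20 ; 30 left.
30 remain; put them into Client B tier2 at 17.
Total = 29×80 + 27×30 + 26×120 + 20×20 + 19×50 + 18×20 + 17×30 = 8470.

8470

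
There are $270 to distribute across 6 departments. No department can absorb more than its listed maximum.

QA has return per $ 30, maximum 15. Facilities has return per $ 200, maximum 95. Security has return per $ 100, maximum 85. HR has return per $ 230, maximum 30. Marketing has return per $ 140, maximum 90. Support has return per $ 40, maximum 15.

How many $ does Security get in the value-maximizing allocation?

Rank by return per $: HR 230 > Facilities 200 > Marketing 140 > Security 100 > Support 40 > QA 30.
HR: +30 to 30 (cap) ; 240 left.
Facilities: +95 to 95 (cap) ; 145 left.
Marketing: +90 to 90 (cap) ; 55 left.
Security: +55 (room for 85) → 55. Pool exhausted.

55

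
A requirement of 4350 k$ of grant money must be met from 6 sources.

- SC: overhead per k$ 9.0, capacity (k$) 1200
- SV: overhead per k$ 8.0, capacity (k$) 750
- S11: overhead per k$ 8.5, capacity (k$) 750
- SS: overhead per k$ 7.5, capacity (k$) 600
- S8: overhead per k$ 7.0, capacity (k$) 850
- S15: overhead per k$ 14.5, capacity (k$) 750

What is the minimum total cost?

Cheapest first:
S8 at 7.0: take all 850 k$ → 3500 still needed.
SS at 7.5: take all 600 k$ → 2900 still needed.
SV (8.0): use full 750 → 2150 k$ to go.
S11 at 8.5: take all 750 k$ → 1400 still needed.
SC at 9.0: take all 1200 k$ → 200 still needed.
Take 200 from S15 at 14.5 to finish.
Cost = 850×7.0 + 600×7.5 + 750×8.0 + 750×8.5 + 1200×9.0 + 200×14.5 = 36525.

36525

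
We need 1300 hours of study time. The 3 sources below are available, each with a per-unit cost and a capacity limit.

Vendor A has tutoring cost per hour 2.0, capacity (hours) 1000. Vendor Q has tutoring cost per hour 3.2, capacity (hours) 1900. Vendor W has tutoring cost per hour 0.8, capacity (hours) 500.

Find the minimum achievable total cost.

2000

Use sources in increasing cost order.
Vendor W at 0.8: take all 500 hours ; 800 still needed.
Vendor A (2.0): take the remaining 800 ; done.
Vendor Q: unused.
Cost = 500×0.8 + 800×2.0 = 2000.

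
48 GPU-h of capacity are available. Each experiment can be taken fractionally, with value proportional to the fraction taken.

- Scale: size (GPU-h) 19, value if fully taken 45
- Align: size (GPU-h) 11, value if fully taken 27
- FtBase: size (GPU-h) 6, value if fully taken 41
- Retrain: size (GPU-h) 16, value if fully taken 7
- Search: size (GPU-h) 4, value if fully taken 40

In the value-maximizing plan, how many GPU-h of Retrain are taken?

Rank by value-to-size ratio: Search 40/4≈10, FtBase 41/6≈6.83, Align 27/11≈2.45, Scale 45/19≈2.37, Retrain 7/16≈0.438.
All 4 GPU-h of Search fit (value 40) — 44 remain.
Take all of FtBase (6 GPU-h, value 41) — 38 GPU-h left.
Align: take in full, 11 GPU-h for value 27 — 27 left.
Take all of Scale (19 GPU-h, value 45) — 8 GPU-h left.
Only 8 GPU-h remain; take 8/16 of Retrain for value 7×8/16 = 3.5.

8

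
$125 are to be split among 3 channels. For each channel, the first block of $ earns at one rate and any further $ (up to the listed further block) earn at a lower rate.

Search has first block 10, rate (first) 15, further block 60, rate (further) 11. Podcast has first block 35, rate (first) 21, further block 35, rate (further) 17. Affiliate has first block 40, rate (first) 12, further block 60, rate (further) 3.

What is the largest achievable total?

Rank every tier by rate: Podcast/first 21 > Podcast/second 17 > Search/first 15 > Affiliate/first 12 > Search/second 11 > Affiliate/second 3.
Fill Podcast first block (35 at 21) ; 90 left.
Podcast/second (17): +35 ; 55 left.
Search/first (15): +10 ; 45 left.
Fill Affiliate first block (40 at 12) ; 5 left.
Search/second: +5 of 60 at 11; pool empty.
Total = 21×35 + 17×35 + 15×10 + 12×40 + 11×5 = 2015.

2015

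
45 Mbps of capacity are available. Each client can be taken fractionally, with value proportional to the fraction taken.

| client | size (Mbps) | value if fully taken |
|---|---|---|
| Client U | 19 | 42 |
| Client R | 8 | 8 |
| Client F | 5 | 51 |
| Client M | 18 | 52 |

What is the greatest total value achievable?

148

Best value per unit of size first: Client F 51/5≈10.2, Client M 52/18≈2.89, Client U 42/19≈2.21, Client R 8/8≈1.
Take all of Client F (5 Mbps, value 51) — 40 Mbps left.
All 18 Mbps of Client M fit (value 52) — 22 remain.
Client U: take in full, 19 Mbps for value 42 — 3 left.
Only 3 Mbps remain; take 3/8 of Client R for value 8×3/8 = 3.
Total value = 148.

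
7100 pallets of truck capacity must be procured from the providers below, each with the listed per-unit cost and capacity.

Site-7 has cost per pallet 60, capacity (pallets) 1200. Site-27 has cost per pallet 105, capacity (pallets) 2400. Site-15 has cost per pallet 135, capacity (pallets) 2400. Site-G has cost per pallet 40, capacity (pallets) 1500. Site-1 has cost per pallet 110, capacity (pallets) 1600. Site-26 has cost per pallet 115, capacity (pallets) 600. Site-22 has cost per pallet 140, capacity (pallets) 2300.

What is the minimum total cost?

606000

Cheapest first:
Site-G (40): use full 1500 → 5600 pallets to go.
Take 1200 from Site-7 at 60 → need 4400 more.
Take 2400 from Site-27 at 105 → need 2000 more.
Site-1 (110): use full 1600 → 400 pallets to go.
Take 400 from Site-26 at 115 to finish.
Site-15, Site-22: unused.
Cost = 1500×40 + 1200×60 + 2400×105 + 1600×110 + 400×115 = 606000.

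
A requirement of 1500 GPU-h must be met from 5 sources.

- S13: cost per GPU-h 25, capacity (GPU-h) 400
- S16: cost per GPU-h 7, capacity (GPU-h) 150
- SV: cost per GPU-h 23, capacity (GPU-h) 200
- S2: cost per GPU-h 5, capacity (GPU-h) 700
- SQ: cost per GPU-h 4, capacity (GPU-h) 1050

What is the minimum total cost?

Fill from the cheapest source first.
Take 1050 from SQ at 4 → need 450 more.
S2 at 5: take 450 of its 700 → requirement met.
S16, SV, S13: unused.
Cost = 1050×4 + 450×5 = 6450.

6450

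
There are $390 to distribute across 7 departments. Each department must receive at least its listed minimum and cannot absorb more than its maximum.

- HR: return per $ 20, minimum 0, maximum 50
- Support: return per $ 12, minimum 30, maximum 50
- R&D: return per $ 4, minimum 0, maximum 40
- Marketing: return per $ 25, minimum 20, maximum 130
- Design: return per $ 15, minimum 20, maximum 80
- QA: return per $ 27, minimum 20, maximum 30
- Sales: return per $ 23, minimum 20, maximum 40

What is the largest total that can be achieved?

7820

Meeting every minimum uses 0+30+0+20+20+20+20 = 110 $, leaving 280.
Highest return per $ first: QA 27 > Marketing 25 > Sales 23 > HR 20 > Design 15 > Support 12 > R&D 4.
QA: +10 to 30 (cap) — 270 left.
Marketing: +110 to 130 (cap) — 160 left.
Give Sales 20 more to hit its cap of 40 — 140 left.
HR takes 50 more to reach its cap of 50 — 90 left.
Give Design 60 more to hit its cap of 80 — 30 left.
Support: +20 to 50 (cap) — 10 left.
R&D: +10 (room for 40) → 10. Pool exhausted.
Total = 20×50 + 12×50 + 4×10 + 25×130 + 15×80 + 27×30 + 23×40 = 7820.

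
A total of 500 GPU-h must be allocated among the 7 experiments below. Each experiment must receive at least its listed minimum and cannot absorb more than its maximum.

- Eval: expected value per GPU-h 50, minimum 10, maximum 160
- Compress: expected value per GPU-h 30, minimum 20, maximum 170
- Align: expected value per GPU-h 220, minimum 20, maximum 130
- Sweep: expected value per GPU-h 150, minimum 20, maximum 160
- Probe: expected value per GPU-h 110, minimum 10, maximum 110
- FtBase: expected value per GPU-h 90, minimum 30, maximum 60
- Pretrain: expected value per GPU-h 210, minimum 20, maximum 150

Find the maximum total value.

87500

Meeting every minimum uses 10+20+20+20+10+30+20 = 130 GPU-h, leaving 370.
Order the experiments by expected value per GPU-h: Align 220 > Pretrain 210 > Sweep 150 > Probe 110 > FtBase 90 > Eval 50 > Compress 30.
Align takes 110 more to reach its cap of 130 → 260 left.
Give Pretrain 130 more to hit its cap of 150 → 130 left.
Sweep has room for 140 more but only 130 remain, so it gets 150.
Total = 50×10 + 30×20 + 220×130 + 150×150 + 110×10 + 90×30 + 210×150 = 87500.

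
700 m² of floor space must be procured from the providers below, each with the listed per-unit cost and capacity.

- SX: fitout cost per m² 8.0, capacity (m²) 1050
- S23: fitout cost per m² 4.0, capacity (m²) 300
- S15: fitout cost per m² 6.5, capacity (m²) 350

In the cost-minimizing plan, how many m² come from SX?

Cheapest first:
Take 300 from S23 at 4.0 — need 400 more.
Take 350 from S15 at 6.5 — need 50 more.
SX (8.0): take the remaining 50 — done.

50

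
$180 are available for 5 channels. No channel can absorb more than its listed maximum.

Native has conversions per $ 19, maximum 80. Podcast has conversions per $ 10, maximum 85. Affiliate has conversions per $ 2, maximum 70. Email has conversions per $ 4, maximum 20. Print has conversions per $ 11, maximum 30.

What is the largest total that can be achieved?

2550

Order the channels by conversions per $: Native 19 > Print 11 > Podcast 10 > Email 4 > Affiliate 2.
Give Native 80 to hit its cap of 80 ; 100 left.
Print takes 30 to reach its cap of 30 ; 70 left.
Podcast has room for 85 but only 70 remain, so it gets 70.
Total = 19×80 + 10×70 + 11×30 = 2550.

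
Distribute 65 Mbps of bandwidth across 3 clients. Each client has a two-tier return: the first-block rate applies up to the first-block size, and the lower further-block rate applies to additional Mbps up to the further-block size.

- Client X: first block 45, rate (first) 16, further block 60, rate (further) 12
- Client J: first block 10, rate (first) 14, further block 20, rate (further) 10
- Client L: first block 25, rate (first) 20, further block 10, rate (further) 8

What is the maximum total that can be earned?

1140

Order all 6 blocks by rate: Client L/tier1 20 > Client X/tier1 16 > Client J/tier1 14 > Client X/tier2 12 > Client J/tier2 10 > Client L/tier2 8.
Client L/tier1 (20): +25 → 40 left.
Client X/tier1: +40 of 45 at 16; pool empty.
Total = 20×25 + 16×40 = 1140.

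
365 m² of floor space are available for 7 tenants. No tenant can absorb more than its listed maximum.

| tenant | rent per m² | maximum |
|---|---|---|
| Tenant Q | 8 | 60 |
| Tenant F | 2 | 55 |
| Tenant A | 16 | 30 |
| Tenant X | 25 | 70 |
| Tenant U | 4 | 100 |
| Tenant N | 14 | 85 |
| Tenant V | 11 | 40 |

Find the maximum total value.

Order the tenants by rent per m²: Tenant X 25 > Tenant A 16 > Tenant N 14 > Tenant V 11 > Tenant Q 8 > Tenant U 4 > Tenant F 2.
Tenant X: +70 to 70 (cap) — 295 left.
Tenant A: +30 to 30 (cap) — 265 left.
Give Tenant N 85 to hit its cap of 85 — 180 left.
Tenant V takes 40 to reach its cap of 40 — 140 left.
Tenant Q: +60 to 60 (cap) — 80 left.
Tenant U: +80 (room for 100) → 80. Pool exhausted.
Total = 8×60 + 16×30 + 25×70 + 4×80 + 14×85 + 11×40 = 4660.

4660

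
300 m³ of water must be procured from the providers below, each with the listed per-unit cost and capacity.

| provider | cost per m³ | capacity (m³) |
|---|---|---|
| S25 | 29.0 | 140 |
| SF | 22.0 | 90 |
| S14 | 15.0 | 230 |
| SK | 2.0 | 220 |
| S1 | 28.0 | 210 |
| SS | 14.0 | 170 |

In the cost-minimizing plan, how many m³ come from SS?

Use providers in increasing cost order.
SK at 2.0: take all 220 m³ — 80 still needed.
SS at 14.0: take 80 of its 170 — requirement met.
S14, SF, S1, S25: unused.

80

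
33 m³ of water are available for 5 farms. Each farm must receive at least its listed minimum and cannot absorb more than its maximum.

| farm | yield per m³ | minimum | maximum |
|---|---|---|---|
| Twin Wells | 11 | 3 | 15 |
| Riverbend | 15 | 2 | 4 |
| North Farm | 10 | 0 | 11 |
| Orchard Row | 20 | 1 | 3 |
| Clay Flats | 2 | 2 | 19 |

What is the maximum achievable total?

Meeting every minimum uses 3+2+0+1+2 = 8 m³, leaving 25.
Highest yield per m³ first: Orchard Row 20 > Riverbend 15 > Twin Wells 11 > North Farm 10 > Clay Flats 2.
Orchard Row takes 2 more to reach its cap of 3 — 23 left.
Riverbend takes 2 more to reach its cap of 4 — 21 left.
Give Twin Wells 12 more to hit its cap of 15 — 9 left.
Only 9 left; North Farm takes them to reach 9.
Total = 11×15 + 15×4 + 10×9 + 20×3 + 2×2 = 379.

379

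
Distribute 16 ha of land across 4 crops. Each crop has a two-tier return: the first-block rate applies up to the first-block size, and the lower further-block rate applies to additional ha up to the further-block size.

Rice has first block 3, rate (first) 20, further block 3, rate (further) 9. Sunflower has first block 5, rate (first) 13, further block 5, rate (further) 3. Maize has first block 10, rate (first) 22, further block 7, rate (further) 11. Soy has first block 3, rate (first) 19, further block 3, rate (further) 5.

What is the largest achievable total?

Order all 8 blocks by rate: Maize/T1 22 > Rice/T1 20 > Soy/T1 19 > Sunflower/T1 13 > Maize/T2 11 > Rice/T2 9 > Soy/T2 5 > Sunflower/T2 3.
Maize T1 at 22: fill all 10 ; 6 left.
Rice T1 at 20: fill all 3 ; 3 left.
Soy/T1 (19): +3 ; 0 left.
Total = 22×10 + 20×3 + 19×3 = 337.

337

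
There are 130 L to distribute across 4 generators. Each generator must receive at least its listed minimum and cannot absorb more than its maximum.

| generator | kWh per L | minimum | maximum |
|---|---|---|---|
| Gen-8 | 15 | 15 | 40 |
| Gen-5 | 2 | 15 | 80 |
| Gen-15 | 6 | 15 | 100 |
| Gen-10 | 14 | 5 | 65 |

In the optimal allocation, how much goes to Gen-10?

60

Meeting every minimum uses 15+15+15+5 = 50 L, leaving 80.
Order the generators by kWh per L: Gen-8 15 > Gen-10 14 > Gen-15 6 > Gen-5 2.
Gen-8 takes 25 more to reach its cap of 40 ; 55 left.
Gen-10 has room for 60 more but only 55 remain, so it gets 60.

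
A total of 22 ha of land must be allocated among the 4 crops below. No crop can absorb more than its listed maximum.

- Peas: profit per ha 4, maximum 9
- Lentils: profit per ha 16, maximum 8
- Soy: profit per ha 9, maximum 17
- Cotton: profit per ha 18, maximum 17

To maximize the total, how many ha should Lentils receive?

Highest profit per ha first: Cotton 18 > Lentils 16 > Soy 9 > Peas 4.
Give Cotton 17 to hit its cap of 17 ; 5 left.
Lentils has room for 8 but only 5 remain, so it gets 5.

5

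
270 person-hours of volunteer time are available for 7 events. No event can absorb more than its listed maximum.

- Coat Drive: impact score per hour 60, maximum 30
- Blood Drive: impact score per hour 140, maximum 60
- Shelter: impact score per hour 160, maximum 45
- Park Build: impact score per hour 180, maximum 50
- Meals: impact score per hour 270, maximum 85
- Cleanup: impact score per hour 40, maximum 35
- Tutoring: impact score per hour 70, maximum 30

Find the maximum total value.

Highest impact score per hour first: Meals 270 > Park Build 180 > Shelter 160 > Blood Drive 140 > Tutoring 70 > Coat Drive 60 > Cleanup 40.
Meals takes 85 to reach its cap of 85 → 185 left.
Park Build: +50 to 50 (cap) → 135 left.
Give Shelter 45 to hit its cap of 45 → 90 left.
Blood Drive takes 60 to reach its cap of 60 → 30 left.
Tutoring: +30 to 30 (cap) → 0 left.
Total = 140×60 + 160×45 + 180×50 + 270×85 + 70×30 = 49650.

49650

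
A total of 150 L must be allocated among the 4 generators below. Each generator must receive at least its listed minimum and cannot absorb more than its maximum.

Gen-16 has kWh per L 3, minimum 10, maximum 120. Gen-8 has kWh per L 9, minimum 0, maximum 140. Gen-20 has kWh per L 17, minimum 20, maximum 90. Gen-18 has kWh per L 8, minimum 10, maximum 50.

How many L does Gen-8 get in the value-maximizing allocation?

40

Meeting every minimum uses 10+0+20+10 = 40 L, leaving 110.
Order the generators by kWh per L: Gen-20 17 > Gen-8 9 > Gen-18 8 > Gen-16 3.
Gen-20: +70 to 90 (cap) — 40 left.
Gen-8 has room for 140 more but only 40 remain, so it gets 40.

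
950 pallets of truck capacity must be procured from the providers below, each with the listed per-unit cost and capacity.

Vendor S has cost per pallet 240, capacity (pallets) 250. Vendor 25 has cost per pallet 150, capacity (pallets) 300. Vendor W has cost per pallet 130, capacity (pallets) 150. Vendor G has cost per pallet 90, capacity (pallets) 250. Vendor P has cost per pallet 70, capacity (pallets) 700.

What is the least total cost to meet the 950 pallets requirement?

Cheapest first:
Vendor P (70): use full 700 ; 250 pallets to go.
Take 250 from Vendor G at 90 ; need 0 more.
Vendor W, Vendor 25, Vendor S: unused.
Cost = 700×70 + 250×90 = 71500.

71500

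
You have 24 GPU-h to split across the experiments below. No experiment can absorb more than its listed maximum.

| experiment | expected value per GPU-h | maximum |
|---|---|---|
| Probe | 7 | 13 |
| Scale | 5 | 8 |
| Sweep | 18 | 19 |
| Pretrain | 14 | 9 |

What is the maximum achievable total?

412

Rank by expected value per GPU-h: Sweep 18 > Pretrain 14 > Probe 7 > Scale 5.
Give Sweep 19 to hit its cap of 19 → 5 left.
Pretrain: +5 (room for 9) → 5. Pool exhausted.
Total = 18×19 + 14×5 = 412.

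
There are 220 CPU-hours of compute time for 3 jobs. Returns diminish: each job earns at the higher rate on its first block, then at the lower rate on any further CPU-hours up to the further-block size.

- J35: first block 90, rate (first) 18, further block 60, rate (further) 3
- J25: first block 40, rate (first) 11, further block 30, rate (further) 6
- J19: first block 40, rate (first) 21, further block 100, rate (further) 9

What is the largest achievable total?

3350

Order all 6 blocks by rate: J19/first 21 > J35/first 18 > J25/first 11 > J19/second 9 > J25/second 6 > J35/second 3.
J19/first (21): +40 ; 180 left.
J35 first at 18: fill all 90 ; 90 left.
J25/first (11): +40 ; 50 left.
50 remain; put them into J19 second at 9.
Total = 21×40 + 18×90 + 11×40 + 9×50 = 3350.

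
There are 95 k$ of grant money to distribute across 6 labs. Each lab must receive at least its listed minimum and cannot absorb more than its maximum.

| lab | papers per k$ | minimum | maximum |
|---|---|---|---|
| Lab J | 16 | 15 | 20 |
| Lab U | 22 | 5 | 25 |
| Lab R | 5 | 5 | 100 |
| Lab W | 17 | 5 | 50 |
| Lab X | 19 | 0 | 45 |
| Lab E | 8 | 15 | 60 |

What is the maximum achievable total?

Meeting every minimum uses 15+5+5+5+0+15 = 45 k$, leaving 50.
Rank by papers per k$: Lab U 22 > Lab X 19 > Lab W 17 > Lab J 16 > Lab E 8 > Lab R 5.
Lab U takes 20 more to reach its cap of 25 ; 30 left.
Lab X has room for 45 more but only 30 remain, so it gets 30.
Total = 16×15 + 22×25 + 5×5 + 17×5 + 19×30 + 8×15 = 1590.

1590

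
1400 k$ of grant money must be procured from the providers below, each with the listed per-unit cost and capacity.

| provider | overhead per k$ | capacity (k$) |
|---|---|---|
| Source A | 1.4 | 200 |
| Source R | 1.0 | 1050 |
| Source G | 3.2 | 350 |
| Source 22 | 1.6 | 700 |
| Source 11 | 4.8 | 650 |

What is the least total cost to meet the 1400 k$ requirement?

1570

Fill from the cheapest provider first.
Source R at 1.0: take all 1050 k$ ; 350 still needed.
Take 200 from Source A at 1.4 ; need 150 more.
Source 22 at 1.6: take 150 of its 700 ; requirement met.
Source G, Source 11: unused.
Cost = 1050×1.0 + 200×1.4 + 150×1.6 = 1570.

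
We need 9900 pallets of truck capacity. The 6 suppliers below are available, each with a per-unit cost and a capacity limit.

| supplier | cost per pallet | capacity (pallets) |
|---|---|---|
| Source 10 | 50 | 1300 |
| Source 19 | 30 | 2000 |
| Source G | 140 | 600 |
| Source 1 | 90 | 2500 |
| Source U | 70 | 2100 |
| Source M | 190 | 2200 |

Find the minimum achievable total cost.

847000

Fill from the cheapest supplier first.
Take 2000 from Source 19 at 30 → need 7900 more.
Source 10 at 50: take all 1300 pallets → 6600 still needed.
Source U at 70: take all 2100 pallets → 4500 still needed.
Source 1 at 90: take all 2500 pallets → 2000 still needed.
Take 600 from Source G at 140 → need 1400 more.
Source M (190): take the remaining 1400 → done.
Cost = 2000×30 + 1300×50 + 2100×70 + 2500×90 + 600×140 + 1400×190 = 847000.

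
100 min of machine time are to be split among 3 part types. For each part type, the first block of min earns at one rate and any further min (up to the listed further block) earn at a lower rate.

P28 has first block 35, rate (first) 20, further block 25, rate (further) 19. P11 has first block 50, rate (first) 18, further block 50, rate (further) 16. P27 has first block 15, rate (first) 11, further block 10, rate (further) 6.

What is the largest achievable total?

Rank every tier by rate: P28/T1 20 > P28/T2 19 > P11/T1 18 > P11/T2 16 > P27/T1 11 > P27/T2 6.
P28 T1 at 20: fill all 35 → 65 left.
Fill P28 T2 block (25 at 19) → 40 left.
P11/T1: +40 of 50 at 18; pool empty.
Total = 20×35 + 19×25 + 18×40 = 1895.

1895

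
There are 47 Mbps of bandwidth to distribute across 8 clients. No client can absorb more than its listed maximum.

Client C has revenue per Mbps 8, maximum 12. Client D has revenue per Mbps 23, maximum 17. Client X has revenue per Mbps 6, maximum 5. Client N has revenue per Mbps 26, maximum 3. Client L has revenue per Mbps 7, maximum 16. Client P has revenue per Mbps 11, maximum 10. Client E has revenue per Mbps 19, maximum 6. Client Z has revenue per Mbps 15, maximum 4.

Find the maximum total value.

809

Rank by revenue per Mbps: Client N 26 > Client D 23 > Client E 19 > Client Z 15 > Client P 11 > Client C 8 > Client L 7 > Client X 6.
Client N takes 3 to reach its cap of 3 — 44 left.
Client D: +17 to 17 (cap) — 27 left.
Client E: +6 to 6 (cap) — 21 left.
Give Client Z 4 to hit its cap of 4 — 17 left.
Client P takes 10 to reach its cap of 10 — 7 left.
Only 7 left; Client C takes them to reach 7.
Total = 8×7 + 23×17 + 26×3 + 11×10 + 19×6 + 15×4 = 809.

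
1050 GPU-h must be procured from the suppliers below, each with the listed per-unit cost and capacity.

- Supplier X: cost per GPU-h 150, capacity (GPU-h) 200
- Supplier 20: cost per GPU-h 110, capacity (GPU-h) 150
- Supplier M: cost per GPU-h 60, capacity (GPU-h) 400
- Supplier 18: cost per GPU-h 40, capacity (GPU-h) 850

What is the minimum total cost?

Cheapest first:
Supplier 18 at 40: take all 850 GPU-h → 200 still needed.
Take 200 from Supplier M at 60 to finish.
Supplier 20, Supplier X: unused.
Cost = 850×40 + 200×60 = 46000.

46000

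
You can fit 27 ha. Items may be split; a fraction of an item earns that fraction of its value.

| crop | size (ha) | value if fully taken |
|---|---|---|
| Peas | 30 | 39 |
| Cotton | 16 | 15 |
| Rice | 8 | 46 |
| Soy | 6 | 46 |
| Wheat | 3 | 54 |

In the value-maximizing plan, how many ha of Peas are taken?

Best value per unit of size first: Wheat 54/3≈18, Soy 46/6≈7.67, Rice 46/8≈5.75, Peas 39/30≈1.3, Cotton 15/16≈0.938.
Wheat: take in full, 3 ha for value 54 ; 24 left.
Take all of Soy (6 ha, value 46) ; 18 ha left.
Take all of Rice (8 ha, value 46) ; 10 ha left.
Only 10 ha remain; take 10/30 of Peas for value 39×10/30 = 13.

10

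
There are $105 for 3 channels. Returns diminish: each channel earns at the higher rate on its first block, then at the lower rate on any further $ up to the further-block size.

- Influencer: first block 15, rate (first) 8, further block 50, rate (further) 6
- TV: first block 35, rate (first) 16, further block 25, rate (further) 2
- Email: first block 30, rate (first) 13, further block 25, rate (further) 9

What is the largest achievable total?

Order all 6 blocks by rate: TV/first 16 > Email/first 13 > Email/second 9 > Influencer/first 8 > Influencer/second 6 > TV/second 2.
TV first at 16: fill all 35 ; 70 left.
Email first at 13: fill all 30 ; 40 left.
Email second at 9: fill all 25 ; 15 left.
Influencer first at 8: fill all 15 ; 0 left.
Total = 16×35 + 13×30 + 9×25 + 8×15 = 1295.

1295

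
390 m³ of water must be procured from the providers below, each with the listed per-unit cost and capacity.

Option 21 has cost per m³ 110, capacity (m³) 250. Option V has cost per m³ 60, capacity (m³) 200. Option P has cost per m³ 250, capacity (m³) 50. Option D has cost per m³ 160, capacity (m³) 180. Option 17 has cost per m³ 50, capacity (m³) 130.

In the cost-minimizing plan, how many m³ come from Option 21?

Use providers in increasing cost order.
Option 17 (50): use full 130 → 260 m³ to go.
Option V at 60: take all 200 m³ → 60 still needed.
Option 21 (110): take the remaining 60 → done.
Option D, Option P: unused.

60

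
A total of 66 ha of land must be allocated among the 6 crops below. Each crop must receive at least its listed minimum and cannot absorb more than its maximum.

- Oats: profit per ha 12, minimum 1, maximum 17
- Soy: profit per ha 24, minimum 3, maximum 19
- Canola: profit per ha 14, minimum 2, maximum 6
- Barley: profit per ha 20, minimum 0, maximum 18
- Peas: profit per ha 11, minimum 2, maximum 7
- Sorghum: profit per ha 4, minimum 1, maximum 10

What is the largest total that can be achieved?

Meeting every minimum uses 1+3+2+0+2+1 = 9 ha, leaving 57.
Highest profit per ha first: Soy 24 > Barley 20 > Canola 14 > Oats 12 > Peas 11 > Sorghum 4.
Soy: +16 to 19 (cap) — 41 left.
Barley takes 18 more to reach its cap of 18 — 23 left.
Canola takes 4 more to reach its cap of 6 — 19 left.
Oats: +16 to 17 (cap) — 3 left.
Only 3 left; Peas takes them to reach 5.
Total = 12×17 + 24×19 + 14×6 + 20×18 + 11×5 + 4×1 = 1163.

1163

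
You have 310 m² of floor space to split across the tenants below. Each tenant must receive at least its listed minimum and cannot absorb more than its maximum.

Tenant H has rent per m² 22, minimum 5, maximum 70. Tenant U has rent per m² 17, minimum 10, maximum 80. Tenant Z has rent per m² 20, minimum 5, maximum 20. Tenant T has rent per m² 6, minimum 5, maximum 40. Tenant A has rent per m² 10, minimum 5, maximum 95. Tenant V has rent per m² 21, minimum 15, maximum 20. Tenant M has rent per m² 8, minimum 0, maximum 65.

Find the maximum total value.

Meeting every minimum uses 5+10+5+5+5+15+0 = 45 m², leaving 265.
Rank by rent per m²: Tenant H 22 > Tenant V 21 > Tenant Z 20 > Tenant U 17 > Tenant A 10 > Tenant M 8 > Tenant T 6.
Tenant H takes 65 more to reach its cap of 70 ; 200 left.
Tenant V: +5 to 20 (cap) ; 195 left.
Tenant Z: +15 to 20 (cap) ; 180 left.
Tenant U: +70 to 80 (cap) ; 110 left.
Tenant A: +90 to 95 (cap) ; 20 left.
Tenant M: +20 (room for 65) → 20. Pool exhausted.
Total = 22×70 + 17×80 + 20×20 + 6×5 + 10×95 + 21×20 + 8×20 = 4860.

4860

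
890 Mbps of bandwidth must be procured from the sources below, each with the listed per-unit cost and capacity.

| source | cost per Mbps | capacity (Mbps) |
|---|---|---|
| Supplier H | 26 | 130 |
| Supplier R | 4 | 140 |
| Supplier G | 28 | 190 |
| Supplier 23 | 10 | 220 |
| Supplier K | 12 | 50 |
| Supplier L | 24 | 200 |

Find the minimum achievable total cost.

15740

Fill from the cheapest source first.
Supplier R at 4: take all 140 Mbps — 750 still needed.
Supplier 23 (10): use full 220 — 530 Mbps to go.
Take 50 from Supplier K at 12 — need 480 more.
Take 200 from Supplier L at 24 — need 280 more.
Supplier H (26): use full 130 — 150 Mbps to go.
Supplier G (28): take the remaining 150 — done.
Cost = 140×4 + 220×10 + 50×12 + 200×24 + 130×26 + 150×28 = 15740.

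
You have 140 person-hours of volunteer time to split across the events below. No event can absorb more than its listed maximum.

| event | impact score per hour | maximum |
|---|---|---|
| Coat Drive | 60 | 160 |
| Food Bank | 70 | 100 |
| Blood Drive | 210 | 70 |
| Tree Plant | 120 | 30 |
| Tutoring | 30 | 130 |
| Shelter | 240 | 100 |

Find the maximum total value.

32400

Order the events by impact score per hour: Shelter 240 > Blood Drive 210 > Tree Plant 120 > Food Bank 70 > Coat Drive 60 > Tutoring 30.
Give Shelter 100 to hit its cap of 100 → 40 left.
Blood Drive has room for 70 but only 40 remain, so it gets 40.
Total = 210×40 + 240×100 = 32400.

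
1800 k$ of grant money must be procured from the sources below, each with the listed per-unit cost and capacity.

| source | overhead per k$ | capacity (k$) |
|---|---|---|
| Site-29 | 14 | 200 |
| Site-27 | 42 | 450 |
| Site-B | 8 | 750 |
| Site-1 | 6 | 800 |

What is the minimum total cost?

15700

Fill from the cheapest source first.
Site-1 at 6: take all 800 k$ → 1000 still needed.
Site-B at 8: take all 750 k$ → 250 still needed.
Site-29 (14): use full 200 → 50 k$ to go.
Take 50 from Site-27 at 42 to finish.
Cost = 800×6 + 750×8 + 200×14 + 50×42 = 15700.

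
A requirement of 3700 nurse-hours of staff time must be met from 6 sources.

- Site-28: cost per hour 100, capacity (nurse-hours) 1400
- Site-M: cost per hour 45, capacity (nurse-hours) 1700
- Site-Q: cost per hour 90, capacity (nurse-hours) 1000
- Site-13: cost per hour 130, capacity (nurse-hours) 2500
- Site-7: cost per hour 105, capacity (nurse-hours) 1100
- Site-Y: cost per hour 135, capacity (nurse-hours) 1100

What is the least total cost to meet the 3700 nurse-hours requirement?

Use sources in increasing cost order.
Take 1700 from Site-M at 45 → need 2000 more.
Site-Q (90): use full 1000 → 1000 nurse-hours to go.
Take 1000 from Site-28 at 100 to finish.
Site-7, Site-13, Site-Y: unused.
Cost = 1700×45 + 1000×90 + 1000×100 = 266500.

266500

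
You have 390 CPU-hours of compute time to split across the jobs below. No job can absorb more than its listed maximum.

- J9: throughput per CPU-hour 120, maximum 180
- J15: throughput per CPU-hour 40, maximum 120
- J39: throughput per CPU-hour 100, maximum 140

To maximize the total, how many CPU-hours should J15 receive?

Order the jobs by throughput per CPU-hour: J9 120 > J39 100 > J15 40.
Give J9 180 to hit its cap of 180 → 210 left.
J39 takes 140 to reach its cap of 140 → 70 left.
Only 70 left; J15 takes them to reach 70.

70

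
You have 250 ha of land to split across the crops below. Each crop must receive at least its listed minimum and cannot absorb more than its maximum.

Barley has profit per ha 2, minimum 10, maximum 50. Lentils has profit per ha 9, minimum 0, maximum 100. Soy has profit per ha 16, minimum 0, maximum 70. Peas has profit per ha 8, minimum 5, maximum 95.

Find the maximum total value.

Meeting every minimum uses 10+0+0+5 = 15 ha, leaving 235.
Rank by profit per ha: Soy 16 > Lentils 9 > Peas 8 > Barley 2.
Give Soy 70 more to hit its cap of 70 — 165 left.
Give Lentils 100 more to hit its cap of 100 — 65 left.
Only 65 left; Peas takes them to reach 70.
Total = 2×10 + 9×100 + 16×70 + 8×70 = 2600.

2600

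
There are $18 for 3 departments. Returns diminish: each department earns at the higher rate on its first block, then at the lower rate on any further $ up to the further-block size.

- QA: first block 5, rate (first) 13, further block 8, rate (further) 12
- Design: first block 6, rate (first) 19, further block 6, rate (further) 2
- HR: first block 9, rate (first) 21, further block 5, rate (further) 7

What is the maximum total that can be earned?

Rank every tier by rate: HR/T1 21 > Design/T1 19 > QA/T1 13 > QA/T2 12 > HR/T2 7 > Design/T2 2.
HR/T1 (21): +9 — 9 left.
Design/T1 (19): +6 — 3 left.
3 remain; put them into QA T1 at 13.
Total = 21×9 + 19×6 + 13×3 = 342.

342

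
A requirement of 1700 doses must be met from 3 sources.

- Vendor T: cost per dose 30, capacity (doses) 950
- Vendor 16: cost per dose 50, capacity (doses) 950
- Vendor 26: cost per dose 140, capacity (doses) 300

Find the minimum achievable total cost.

66000

Cheapest first:
Vendor T at 30: take all 950 doses → 750 still needed.
Vendor 16 at 50: take 750 of its 950 → requirement met.
Vendor 26: unused.
Cost = 950×30 + 750×50 = 66000.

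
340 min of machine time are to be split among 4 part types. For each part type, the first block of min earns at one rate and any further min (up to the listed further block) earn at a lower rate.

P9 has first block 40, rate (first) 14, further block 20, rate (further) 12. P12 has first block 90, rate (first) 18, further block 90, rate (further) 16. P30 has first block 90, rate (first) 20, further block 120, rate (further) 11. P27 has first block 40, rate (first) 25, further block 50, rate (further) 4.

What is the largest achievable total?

Treat each block as its own option and order by rate: P27/tier1 25 > P30/tier1 20 > P12/tier1 18 > P12/tier2 16 > P9/tier1 14 > P9/tier2 12 > P30/tier2 11 > P27/tier2 4.
P27 tier1 at 25: fill all 40 — 300 left.
P30 tier1 at 20: fill all 90 — 210 left.
P12/tier1 (18): +90 — 120 left.
Fill P12 tier2 block (90 at 16) — 30 left.
P9 tier1 at 14: only 30 left, fill 30.
Total = 25×40 + 20×90 + 18×90 + 16×90 + 14×30 = 6280.

6280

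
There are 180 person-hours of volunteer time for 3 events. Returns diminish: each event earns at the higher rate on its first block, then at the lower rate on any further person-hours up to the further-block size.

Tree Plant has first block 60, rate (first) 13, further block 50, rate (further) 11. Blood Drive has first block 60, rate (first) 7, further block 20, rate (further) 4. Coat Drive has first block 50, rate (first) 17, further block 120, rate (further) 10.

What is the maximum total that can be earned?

Treat each block as its own option and order by rate: Coat Drive/T1 17 > Tree Plant/T1 13 > Tree Plant/T2 11 > Coat Drive/T2 10 > Blood Drive/T1 7 > Blood Drive/T2 4.
Coat Drive/T1 (17): +50 ; 130 left.
Fill Tree Plant T1 block (60 at 13) ; 70 left.
Tree Plant/T2 (11): +50 ; 20 left.
Coat Drive/T2: +20 of 120 at 10; pool empty.
Total = 17×50 + 13×60 + 11×50 + 10×20 = 2380.

2380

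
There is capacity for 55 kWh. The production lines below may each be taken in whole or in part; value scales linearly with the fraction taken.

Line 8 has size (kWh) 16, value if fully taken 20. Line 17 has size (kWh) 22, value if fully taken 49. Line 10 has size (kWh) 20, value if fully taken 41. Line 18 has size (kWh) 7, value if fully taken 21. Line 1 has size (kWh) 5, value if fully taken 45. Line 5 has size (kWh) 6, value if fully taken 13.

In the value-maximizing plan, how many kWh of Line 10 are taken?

15

Best value per unit of size first: Line 1 45/5≈9, Line 18 21/7≈3, Line 17 49/22≈2.23, Line 5 13/6≈2.17, Line 10 41/20≈2.05, Line 8 20/16≈1.25.
Take all of Line 1 (5 kWh, value 45) — 50 kWh left.
Take all of Line 18 (7 kWh, value 21) — 43 kWh left.
All 22 kWh of Line 17 fit (value 49) — 21 remain.
Take all of Line 5 (6 kWh, value 13) — 15 kWh left.
Only 15 kWh remain; take 15/20 of Line 10 for value 41×15/20 = 30.75.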